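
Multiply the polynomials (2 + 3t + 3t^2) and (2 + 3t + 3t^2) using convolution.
Ascending coefficients: a = [2, 3, 3], b = [2, 3, 3]. c[0] = 2×2 = 4; c[1] = 2×3 + 3×2 = 12; c[2] = 2×3 + 3×3 + 3×2 = 21; c[3] = 3×3 + 3×3 = 18; c[4] = 3×3 = 9. Result coefficients: [4, 12, 21, 18, 9] → 4 + 12t + 21t^2 + 18t^3 + 9t^4

4 + 12t + 21t^2 + 18t^3 + 9t^4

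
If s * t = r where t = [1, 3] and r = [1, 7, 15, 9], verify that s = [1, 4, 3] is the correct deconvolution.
Forward-compute [1, 4, 3] * [1, 3]: r[0] = 1×1 = 1; r[1] = 1×3 + 4×1 = 7; r[2] = 4×3 + 3×1 = 15; r[3] = 3×3 = 9 → [1, 7, 15, 9]. Matches given r = [1, 7, 15, 9], so verified.

Verified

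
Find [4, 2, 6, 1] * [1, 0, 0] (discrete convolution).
y[0] = 4×1 = 4; y[1] = 4×0 + 2×1 = 2; y[2] = 4×0 + 2×0 + 6×1 = 6; y[3] = 2×0 + 6×0 + 1×1 = 1; y[4] = 6×0 + 1×0 = 0; y[5] = 1×0 = 0

[4, 2, 6, 1, 0, 0]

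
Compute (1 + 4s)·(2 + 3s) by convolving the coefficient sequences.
Ascending coefficients: a = [1, 4], b = [2, 3]. c[0] = 1×2 = 2; c[1] = 1×3 + 4×2 = 11; c[2] = 4×3 = 12. Result coefficients: [2, 11, 12] → 2 + 11s + 12s^2

2 + 11s + 12s^2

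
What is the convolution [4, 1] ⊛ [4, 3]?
y[0] = 4×4 = 16; y[1] = 4×3 + 1×4 = 16; y[2] = 1×3 = 3

[16, 16, 3]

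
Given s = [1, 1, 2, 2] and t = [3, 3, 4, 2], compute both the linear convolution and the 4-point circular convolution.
Linear: y_lin[0] = 1×3 = 3; y_lin[1] = 1×3 + 1×3 = 6; y_lin[2] = 1×4 + 1×3 + 2×3 = 13; y_lin[3] = 1×2 + 1×4 + 2×3 + 2×3 = 18; y_lin[4] = 1×2 + 2×4 + 2×3 = 16; y_lin[5] = 2×2 + 2×4 = 12; y_lin[6] = 2×2 = 4 → [3, 6, 13, 18, 16, 12, 4]. Circular (length 4): y[0] = 1×3 + 1×2 + 2×4 + 2×3 = 19; y[1] = 1×3 + 1×3 + 2×2 + 2×4 = 18; y[2] = 1×4 + 1×3 + 2×3 + 2×2 = 17; y[3] = 1×2 + 1×4 + 2×3 + 2×3 = 18 → [19, 18, 17, 18]

Linear: [3, 6, 13, 18, 16, 12, 4], Circular: [19, 18, 17, 18]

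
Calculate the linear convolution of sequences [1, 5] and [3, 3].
y[0] = 1×3 = 3; y[1] = 1×3 + 5×3 = 18; y[2] = 5×3 = 15

[3, 18, 15]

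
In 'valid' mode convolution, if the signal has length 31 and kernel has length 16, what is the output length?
'Valid' mode counts only positions where the kernel fully overlaps the signal: m - n + 1 = 31 - 16 + 1 = 16

16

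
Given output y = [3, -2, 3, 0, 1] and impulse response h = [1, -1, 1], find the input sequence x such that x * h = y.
Deconvolve y=[3, -2, 3, 0, 1] by h=[1, -1, 1]. Since h[0]=1, solve forward: x[0] = y[0] / 1 = 3; x[1] = (y[1] - 3×-1) / 1 = 1; x[2] = (y[2] - 1×-1 - 3×1) / 1 = 1. So x = [3, 1, 1]. Check by forward convolution: y[0] = 3×1 = 3; y[1] = 3×-1 + 1×1 = -2; y[2] = 3×1 + 1×-1 + 1×1 = 3; y[3] = 1×1 + 1×-1 = 0; y[4] = 1×1 = 1

[3, 1, 1]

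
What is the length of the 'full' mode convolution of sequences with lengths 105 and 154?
Linear/full convolution length: m + n - 1 = 105 + 154 - 1 = 258

258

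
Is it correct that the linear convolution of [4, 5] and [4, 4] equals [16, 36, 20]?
Recompute linear convolution of [4, 5] and [4, 4]: y[0] = 4×4 = 16; y[1] = 4×4 + 5×4 = 36; y[2] = 5×4 = 20 → [16, 36, 20]. Given [16, 36, 20] matches, so answer: Yes

Yes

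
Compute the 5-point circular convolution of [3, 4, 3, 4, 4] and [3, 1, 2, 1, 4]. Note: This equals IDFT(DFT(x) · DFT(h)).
Either evaluate y[k] = Σ_j x[j]·h[(k-j) mod 5] directly, or use IDFT(DFT(x) · DFT(h)). y[0] = 3×3 + 4×4 + 3×1 + 4×2 + 4×1 = 40; y[1] = 3×1 + 4×3 + 3×4 + 4×1 + 4×2 = 39; y[2] = 3×2 + 4×1 + 3×3 + 4×4 + 4×1 = 39; y[3] = 3×1 + 4×2 + 3×1 + 4×3 + 4×4 = 42; y[4] = 3×4 + 4×1 + 3×2 + 4×1 + 4×3 = 38. Result: [40, 39, 39, 42, 38]

[40, 39, 39, 42, 38]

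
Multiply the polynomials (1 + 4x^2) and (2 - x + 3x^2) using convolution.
Ascending coefficients: a = [1, 0, 4], b = [2, -1, 3]. c[0] = 1×2 = 2; c[1] = 1×-1 + 0×2 = -1; c[2] = 1×3 + 0×-1 + 4×2 = 11; c[3] = 0×3 + 4×-1 = -4; c[4] = 4×3 = 12. Result coefficients: [2, -1, 11, -4, 12] → 2 - x + 11x^2 - 4x^3 + 12x^4

2 - x + 11x^2 - 4x^3 + 12x^4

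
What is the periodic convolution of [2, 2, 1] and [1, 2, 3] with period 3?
Use y[k] = Σ_j u[j]·v[(k-j) mod 3]. y[0] = 2×1 + 2×3 + 1×2 = 10; y[1] = 2×2 + 2×1 + 1×3 = 9; y[2] = 2×3 + 2×2 + 1×1 = 11. Result: [10, 9, 11]

[10, 9, 11]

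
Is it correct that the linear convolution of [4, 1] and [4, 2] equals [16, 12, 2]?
Recompute linear convolution of [4, 1] and [4, 2]: y[0] = 4×4 = 16; y[1] = 4×2 + 1×4 = 12; y[2] = 1×2 = 2 → [16, 12, 2]. Given [16, 12, 2] matches, so answer: Yes

Yes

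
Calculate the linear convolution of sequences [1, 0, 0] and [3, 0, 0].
y[0] = 1×3 = 3; y[1] = 1×0 + 0×3 = 0; y[2] = 1×0 + 0×0 + 0×3 = 0; y[3] = 0×0 + 0×0 = 0; y[4] = 0×0 = 0

[3, 0, 0, 0, 0]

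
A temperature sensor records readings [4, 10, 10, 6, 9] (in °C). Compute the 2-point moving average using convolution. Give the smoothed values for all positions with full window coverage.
2-point moving average kernel = [1, 1]. Apply in 'valid' mode (full window coverage): avg[0] = (4 + 10) / 2 = 7.0; avg[1] = (10 + 10) / 2 = 10.0; avg[2] = (10 + 6) / 2 = 8.0; avg[3] = (6 + 9) / 2 = 7.5. Smoothed values: [7.0, 10.0, 8.0, 7.5]

[7.0, 10.0, 8.0, 7.5]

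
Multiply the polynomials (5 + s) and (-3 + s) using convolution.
Ascending coefficients: a = [5, 1], b = [-3, 1]. c[0] = 5×-3 = -15; c[1] = 5×1 + 1×-3 = 2; c[2] = 1×1 = 1. Result coefficients: [-15, 2, 1] → -15 + 2s + s^2

-15 + 2s + s^2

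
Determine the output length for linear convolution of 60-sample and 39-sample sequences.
Linear/full convolution length: m + n - 1 = 60 + 39 - 1 = 98

98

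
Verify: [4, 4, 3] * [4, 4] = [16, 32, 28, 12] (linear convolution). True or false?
Recompute linear convolution of [4, 4, 3] and [4, 4]: y[0] = 4×4 = 16; y[1] = 4×4 + 4×4 = 32; y[2] = 4×4 + 3×4 = 28; y[3] = 3×4 = 12 → [16, 32, 28, 12]. Given [16, 32, 28, 12] matches, so answer: Yes

Yes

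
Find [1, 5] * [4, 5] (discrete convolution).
y[0] = 1×4 = 4; y[1] = 1×5 + 5×4 = 25; y[2] = 5×5 = 25

[4, 25, 25]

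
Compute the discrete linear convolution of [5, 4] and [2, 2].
y[0] = 5×2 = 10; y[1] = 5×2 + 4×2 = 18; y[2] = 4×2 = 8

[10, 18, 8]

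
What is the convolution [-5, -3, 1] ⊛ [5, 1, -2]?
y[0] = -5×5 = -25; y[1] = -5×1 + -3×5 = -20; y[2] = -5×-2 + -3×1 + 1×5 = 12; y[3] = -3×-2 + 1×1 = 7; y[4] = 1×-2 = -2

[-25, -20, 12, 7, -2]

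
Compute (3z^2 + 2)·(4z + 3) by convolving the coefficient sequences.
Ascending coefficients: a = [2, 0, 3], b = [3, 4]. c[0] = 2×3 = 6; c[1] = 2×4 + 0×3 = 8; c[2] = 0×4 + 3×3 = 9; c[3] = 3×4 = 12. Result coefficients: [6, 8, 9, 12] → 12z^3 + 9z^2 + 8z + 6

12z^3 + 9z^2 + 8z + 6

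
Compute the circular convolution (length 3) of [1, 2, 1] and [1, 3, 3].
Use y[k] = Σ_j s[j]·t[(k-j) mod 3]. y[0] = 1×1 + 2×3 + 1×3 = 10; y[1] = 1×3 + 2×1 + 1×3 = 8; y[2] = 1×3 + 2×3 + 1×1 = 10. Result: [10, 8, 10]

[10, 8, 10]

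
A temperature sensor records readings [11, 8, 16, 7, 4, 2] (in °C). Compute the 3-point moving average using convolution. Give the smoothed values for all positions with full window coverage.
3-point moving average kernel = [1, 1, 1]. Apply in 'valid' mode (full window coverage): avg[0] = (11 + 8 + 16) / 3 = 11.67; avg[1] = (8 + 16 + 7) / 3 = 10.33; avg[2] = (16 + 7 + 4) / 3 = 9.0; avg[3] = (7 + 4 + 2) / 3 = 4.33. Smoothed values: [11.67, 10.33, 9.0, 4.33]

[11.67, 10.33, 9.0, 4.33]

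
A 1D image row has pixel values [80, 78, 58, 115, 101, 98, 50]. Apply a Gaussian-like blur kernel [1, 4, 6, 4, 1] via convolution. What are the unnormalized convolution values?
Convolve image row [80, 78, 58, 115, 101, 98, 50] with kernel [1, 4, 6, 4, 1]: y[0] = 80×1 = 80; y[1] = 80×4 + 78×1 = 398; y[2] = 80×6 + 78×4 + 58×1 = 850; y[3] = 80×4 + 78×6 + 58×4 + 115×1 = 1135; y[4] = 80×1 + 78×4 + 58×6 + 115×4 + 101×1 = 1301; y[5] = 78×1 + 58×4 + 115×6 + 101×4 + 98×1 = 1502; y[6] = 58×1 + 115×4 + 101×6 + 98×4 + 50×1 = 1566; y[7] = 115×1 + 101×4 + 98×6 + 50×4 = 1307; y[8] = 101×1 + 98×4 + 50×6 = 793; y[9] = 98×1 + 50×4 = 298; y[10] = 50×1 = 50 → [80, 398, 850, 1135, 1301, 1502, 1566, 1307, 793, 298, 50]. Normalization factor = sum(kernel) = 16.

[80, 398, 850, 1135, 1301, 1502, 1566, 1307, 793, 298, 50]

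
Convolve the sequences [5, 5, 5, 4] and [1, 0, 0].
y[0] = 5×1 = 5; y[1] = 5×0 + 5×1 = 5; y[2] = 5×0 + 5×0 + 5×1 = 5; y[3] = 5×0 + 5×0 + 4×1 = 4; y[4] = 5×0 + 4×0 = 0; y[5] = 4×0 = 0

[5, 5, 5, 4, 0, 0]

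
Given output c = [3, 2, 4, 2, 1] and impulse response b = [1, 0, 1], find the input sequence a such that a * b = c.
Deconvolve c=[3, 2, 4, 2, 1] by b=[1, 0, 1]. Since b[0]=1, solve forward: a[0] = c[0] / 1 = 3; a[1] = (c[1] - 3×0) / 1 = 2; a[2] = (c[2] - 2×0 - 3×1) / 1 = 1. So a = [3, 2, 1]. Check by forward convolution: c[0] = 3×1 = 3; c[1] = 3×0 + 2×1 = 2; c[2] = 3×1 + 2×0 + 1×1 = 4; c[3] = 2×1 + 1×0 = 2; c[4] = 1×1 = 1

[3, 2, 1]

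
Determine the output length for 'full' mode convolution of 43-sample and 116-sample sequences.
Linear/full convolution length: m + n - 1 = 43 + 116 - 1 = 158

158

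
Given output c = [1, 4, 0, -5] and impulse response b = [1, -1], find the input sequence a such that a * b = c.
Deconvolve c=[1, 4, 0, -5] by b=[1, -1]. Since b[0]=1, solve forward: a[0] = c[0] / 1 = 1; a[1] = (c[1] - 1×-1) / 1 = 5; a[2] = (c[2] - 5×-1) / 1 = 5. So a = [1, 5, 5]. Check by forward convolution: c[0] = 1×1 = 1; c[1] = 1×-1 + 5×1 = 4; c[2] = 5×-1 + 5×1 = 0; c[3] = 5×-1 = -5

[1, 5, 5]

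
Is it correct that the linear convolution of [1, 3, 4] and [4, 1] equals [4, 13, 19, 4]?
Recompute linear convolution of [1, 3, 4] and [4, 1]: y[0] = 1×4 = 4; y[1] = 1×1 + 3×4 = 13; y[2] = 3×1 + 4×4 = 19; y[3] = 4×1 = 4 → [4, 13, 19, 4]. Given [4, 13, 19, 4] matches, so answer: Yes

Yes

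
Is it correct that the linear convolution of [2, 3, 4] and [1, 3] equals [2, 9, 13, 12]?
Recompute linear convolution of [2, 3, 4] and [1, 3]: y[0] = 2×1 = 2; y[1] = 2×3 + 3×1 = 9; y[2] = 3×3 + 4×1 = 13; y[3] = 4×3 = 12 → [2, 9, 13, 12]. Given [2, 9, 13, 12] matches, so answer: Yes

Yes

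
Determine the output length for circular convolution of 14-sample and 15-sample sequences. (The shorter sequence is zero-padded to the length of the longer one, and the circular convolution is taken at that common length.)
Circular convolution (zero-padding the shorter input) has length max(m, n) = max(14, 15) = 15

15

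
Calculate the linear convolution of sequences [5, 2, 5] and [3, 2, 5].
y[0] = 5×3 = 15; y[1] = 5×2 + 2×3 = 16; y[2] = 5×5 + 2×2 + 5×3 = 44; y[3] = 2×5 + 5×2 = 20; y[4] = 5×5 = 25

[15, 16, 44, 20, 25]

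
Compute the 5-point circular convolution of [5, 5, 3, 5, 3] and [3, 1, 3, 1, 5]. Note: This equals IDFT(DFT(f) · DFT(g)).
Either evaluate y[k] = Σ_j f[j]·g[(k-j) mod 5] directly, or use IDFT(DFT(f) · DFT(g)). y[0] = 5×3 + 5×5 + 3×1 + 5×3 + 3×1 = 61; y[1] = 5×1 + 5×3 + 3×5 + 5×1 + 3×3 = 49; y[2] = 5×3 + 5×1 + 3×3 + 5×5 + 3×1 = 57; y[3] = 5×1 + 5×3 + 3×1 + 5×3 + 3×5 = 53; y[4] = 5×5 + 5×1 + 3×3 + 5×1 + 3×3 = 53. Result: [61, 49, 57, 53, 53]

[61, 49, 57, 53, 53]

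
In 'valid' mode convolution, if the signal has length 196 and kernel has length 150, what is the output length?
'Valid' mode counts only positions where the kernel fully overlaps the signal: m - n + 1 = 196 - 150 + 1 = 47

47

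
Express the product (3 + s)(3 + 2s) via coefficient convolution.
Ascending coefficients: a = [3, 1], b = [3, 2]. c[0] = 3×3 = 9; c[1] = 3×2 + 1×3 = 9; c[2] = 1×2 = 2. Result coefficients: [9, 9, 2] → 9 + 9s + 2s^2

9 + 9s + 2s^2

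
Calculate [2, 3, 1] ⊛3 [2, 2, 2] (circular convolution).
Use y[k] = Σ_j u[j]·v[(k-j) mod 3]. y[0] = 2×2 + 3×2 + 1×2 = 12; y[1] = 2×2 + 3×2 + 1×2 = 12; y[2] = 2×2 + 3×2 + 1×2 = 12. Result: [12, 12, 12]

[12, 12, 12]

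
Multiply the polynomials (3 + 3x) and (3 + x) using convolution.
Ascending coefficients: a = [3, 3], b = [3, 1]. c[0] = 3×3 = 9; c[1] = 3×1 + 3×3 = 12; c[2] = 3×1 = 3. Result coefficients: [9, 12, 3] → 9 + 12x + 3x^2

9 + 12x + 3x^2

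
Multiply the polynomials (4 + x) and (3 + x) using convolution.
Ascending coefficients: a = [4, 1], b = [3, 1]. c[0] = 4×3 = 12; c[1] = 4×1 + 1×3 = 7; c[2] = 1×1 = 1. Result coefficients: [12, 7, 1] → 12 + 7x + x^2

12 + 7x + x^2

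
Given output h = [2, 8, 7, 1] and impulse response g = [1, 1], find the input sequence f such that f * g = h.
Deconvolve h=[2, 8, 7, 1] by g=[1, 1]. Since g[0]=1, solve forward: f[0] = h[0] / 1 = 2; f[1] = (h[1] - 2×1) / 1 = 6; f[2] = (h[2] - 6×1) / 1 = 1. So f = [2, 6, 1]. Check by forward convolution: h[0] = 2×1 = 2; h[1] = 2×1 + 6×1 = 8; h[2] = 6×1 + 1×1 = 7; h[3] = 1×1 = 1

[2, 6, 1]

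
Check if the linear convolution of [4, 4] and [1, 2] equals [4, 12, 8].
Recompute linear convolution of [4, 4] and [1, 2]: y[0] = 4×1 = 4; y[1] = 4×2 + 4×1 = 12; y[2] = 4×2 = 8 → [4, 12, 8]. Given [4, 12, 8] matches, so answer: Yes

Yes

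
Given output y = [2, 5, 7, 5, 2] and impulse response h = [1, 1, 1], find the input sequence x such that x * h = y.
Deconvolve y=[2, 5, 7, 5, 2] by h=[1, 1, 1]. Since h[0]=1, solve forward: x[0] = y[0] / 1 = 2; x[1] = (y[1] - 2×1) / 1 = 3; x[2] = (y[2] - 3×1 - 2×1) / 1 = 2. So x = [2, 3, 2]. Check by forward convolution: y[0] = 2×1 = 2; y[1] = 2×1 + 3×1 = 5; y[2] = 2×1 + 3×1 + 2×1 = 7; y[3] = 3×1 + 2×1 = 5; y[4] = 2×1 = 2

[2, 3, 2]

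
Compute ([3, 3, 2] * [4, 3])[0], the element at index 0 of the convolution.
Use y[k] = Σ_i a[i]·b[k-i] at k=0. y[0] = 3×4 = 12

12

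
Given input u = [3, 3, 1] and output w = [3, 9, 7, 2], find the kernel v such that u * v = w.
Output length 4 = len(u) + len(v) - 1 ⇒ len(v) = 2. Solve v forward using v[k] = (w[k] - Σ_{i≥1} u[i]·v[k-i]) / u[0]: v[0] = w[0] / u[0] = 3 / 3 = 1; v[1] = (w[1] - 3×1) / u[0] = (9 - 3×1) / 3 = 2. So v = [1, 2]. Forward-check [3, 3, 1] * [1, 2]: w[0] = 3×1 = 3; w[1] = 3×2 + 3×1 = 9; w[2] = 3×2 + 1×1 = 7; w[3] = 1×2 = 2 → [3, 9, 7, 2] ✓

[1, 2]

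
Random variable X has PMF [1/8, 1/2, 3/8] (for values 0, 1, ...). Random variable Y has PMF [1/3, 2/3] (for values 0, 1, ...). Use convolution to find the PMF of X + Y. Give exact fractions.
P(X+Y=k) = Σ_i P(X=i)·P(Y=k-i) — a convolution of [1/8, 1/2, 3/8] and [1/3, 2/3]. P(X+Y=0) = (1/8)×(1/3) = 1/24; P(X+Y=1) = (1/8)×(2/3) + (1/2)×(1/3) = 1/12 + 1/6 = 1/4; P(X+Y=2) = (1/2)×(2/3) + (3/8)×(1/3) = 1/3 + 1/8 = 11/24; P(X+Y=3) = (3/8)×(2/3) = 1/4. PMF: [1/24, 1/4, 11/24, 1/4] (sums to 1 ✓)

[1/24, 1/4, 11/24, 1/4]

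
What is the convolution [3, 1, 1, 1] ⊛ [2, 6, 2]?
y[0] = 3×2 = 6; y[1] = 3×6 + 1×2 = 20; y[2] = 3×2 + 1×6 + 1×2 = 14; y[3] = 1×2 + 1×6 + 1×2 = 10; y[4] = 1×2 + 1×6 = 8; y[5] = 1×2 = 2

[6, 20, 14, 10, 8, 2]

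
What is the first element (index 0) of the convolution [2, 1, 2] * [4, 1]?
Use y[k] = Σ_i a[i]·b[k-i] at k=0. y[0] = 2×4 = 8

8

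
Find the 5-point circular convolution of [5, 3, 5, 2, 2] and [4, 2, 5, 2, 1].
Use y[k] = Σ_j f[j]·g[(k-j) mod 5]. y[0] = 5×4 + 3×1 + 5×2 + 2×5 + 2×2 = 47; y[1] = 5×2 + 3×4 + 5×1 + 2×2 + 2×5 = 41; y[2] = 5×5 + 3×2 + 5×4 + 2×1 + 2×2 = 57; y[3] = 5×2 + 3×5 + 5×2 + 2×4 + 2×1 = 45; y[4] = 5×1 + 3×2 + 5×5 + 2×2 + 2×4 = 48. Result: [47, 41, 57, 45, 48]

[47, 41, 57, 45, 48]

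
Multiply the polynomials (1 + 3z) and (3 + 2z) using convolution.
Ascending coefficients: a = [1, 3], b = [3, 2]. c[0] = 1×3 = 3; c[1] = 1×2 + 3×3 = 11; c[2] = 3×2 = 6. Result coefficients: [3, 11, 6] → 3 + 11z + 6z^2

3 + 11z + 6z^2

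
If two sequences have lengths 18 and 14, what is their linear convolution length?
Linear/full convolution length: m + n - 1 = 18 + 14 - 1 = 31

31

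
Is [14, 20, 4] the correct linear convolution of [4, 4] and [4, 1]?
Recompute linear convolution of [4, 4] and [4, 1]: y[0] = 4×4 = 16; y[1] = 4×1 + 4×4 = 20; y[2] = 4×1 = 4 → [16, 20, 4]. Compare to given [14, 20, 4]: they differ at index 0: given 14, correct 16, so answer: No

No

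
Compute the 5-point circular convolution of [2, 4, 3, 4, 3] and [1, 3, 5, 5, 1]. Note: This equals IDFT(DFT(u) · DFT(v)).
Either evaluate y[k] = Σ_j u[j]·v[(k-j) mod 5] directly, or use IDFT(DFT(u) · DFT(v)). y[0] = 2×1 + 4×1 + 3×5 + 4×5 + 3×3 = 50; y[1] = 2×3 + 4×1 + 3×1 + 4×5 + 3×5 = 48; y[2] = 2×5 + 4×3 + 3×1 + 4×1 + 3×5 = 44; y[3] = 2×5 + 4×5 + 3×3 + 4×1 + 3×1 = 46; y[4] = 2×1 + 4×5 + 3×5 + 4×3 + 3×1 = 52. Result: [50, 48, 44, 46, 52]

[50, 48, 44, 46, 52]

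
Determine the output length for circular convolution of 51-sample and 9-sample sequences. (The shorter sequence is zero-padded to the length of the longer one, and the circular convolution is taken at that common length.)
Circular convolution (zero-padding the shorter input) has length max(m, n) = max(51, 9) = 51

51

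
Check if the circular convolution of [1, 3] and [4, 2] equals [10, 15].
Recompute circular convolution of [1, 3] and [4, 2]: y[0] = 1×4 + 3×2 = 10; y[1] = 1×2 + 3×4 = 14 → [10, 14]. Compare to given [10, 15]: they differ at index 1: given 15, correct 14, so answer: No

No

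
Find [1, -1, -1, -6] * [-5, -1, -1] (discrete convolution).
y[0] = 1×-5 = -5; y[1] = 1×-1 + -1×-5 = 4; y[2] = 1×-1 + -1×-1 + -1×-5 = 5; y[3] = -1×-1 + -1×-1 + -6×-5 = 32; y[4] = -1×-1 + -6×-1 = 7; y[5] = -6×-1 = 6

[-5, 4, 5, 32, 7, 6]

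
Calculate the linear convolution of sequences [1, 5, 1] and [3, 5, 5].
y[0] = 1×3 = 3; y[1] = 1×5 + 5×3 = 20; y[2] = 1×5 + 5×5 + 1×3 = 33; y[3] = 5×5 + 1×5 = 30; y[4] = 1×5 = 5

[3, 20, 33, 30, 5]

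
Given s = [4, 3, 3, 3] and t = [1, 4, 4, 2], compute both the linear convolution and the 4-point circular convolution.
Linear: y_lin[0] = 4×1 = 4; y_lin[1] = 4×4 + 3×1 = 19; y_lin[2] = 4×4 + 3×4 + 3×1 = 31; y_lin[3] = 4×2 + 3×4 + 3×4 + 3×1 = 35; y_lin[4] = 3×2 + 3×4 + 3×4 = 30; y_lin[5] = 3×2 + 3×4 = 18; y_lin[6] = 3×2 = 6 → [4, 19, 31, 35, 30, 18, 6]. Circular (length 4): y[0] = 4×1 + 3×2 + 3×4 + 3×4 = 34; y[1] = 4×4 + 3×1 + 3×2 + 3×4 = 37; y[2] = 4×4 + 3×4 + 3×1 + 3×2 = 37; y[3] = 4×2 + 3×4 + 3×4 + 3×1 = 35 → [34, 37, 37, 35]

Linear: [4, 19, 31, 35, 30, 18, 6], Circular: [34, 37, 37, 35]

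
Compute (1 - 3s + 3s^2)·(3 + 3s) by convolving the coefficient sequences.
Ascending coefficients: a = [1, -3, 3], b = [3, 3]. c[0] = 1×3 = 3; c[1] = 1×3 + -3×3 = -6; c[2] = -3×3 + 3×3 = 0; c[3] = 3×3 = 9. Result coefficients: [3, -6, 0, 9] → 3 - 6s + 9s^3

3 - 6s + 9s^3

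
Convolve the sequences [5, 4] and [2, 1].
y[0] = 5×2 = 10; y[1] = 5×1 + 4×2 = 13; y[2] = 4×1 = 4

[10, 13, 4]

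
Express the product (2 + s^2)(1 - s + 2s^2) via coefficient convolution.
Ascending coefficients: a = [2, 0, 1], b = [1, -1, 2]. c[0] = 2×1 = 2; c[1] = 2×-1 + 0×1 = -2; c[2] = 2×2 + 0×-1 + 1×1 = 5; c[3] = 0×2 + 1×-1 = -1; c[4] = 1×2 = 2. Result coefficients: [2, -2, 5, -1, 2] → 2 - 2s + 5s^2 - s^3 + 2s^4

2 - 2s + 5s^2 - s^3 + 2s^4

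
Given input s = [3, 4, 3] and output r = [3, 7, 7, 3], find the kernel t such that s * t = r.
Output length 4 = len(s) + len(t) - 1 ⇒ len(t) = 2. Solve t forward using t[k] = (r[k] - Σ_{i≥1} s[i]·t[k-i]) / s[0]: t[0] = r[0] / s[0] = 3 / 3 = 1; t[1] = (r[1] - 4×1) / s[0] = (7 - 4×1) / 3 = 1. So t = [1, 1]. Forward-check [3, 4, 3] * [1, 1]: r[0] = 3×1 = 3; r[1] = 3×1 + 4×1 = 7; r[2] = 4×1 + 3×1 = 7; r[3] = 3×1 = 3 → [3, 7, 7, 3] ✓

[1, 1]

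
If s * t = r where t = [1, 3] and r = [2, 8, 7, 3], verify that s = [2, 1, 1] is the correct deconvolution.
Forward-compute [2, 1, 1] * [1, 3]: r[0] = 2×1 = 2; r[1] = 2×3 + 1×1 = 7; r[2] = 1×3 + 1×1 = 4; r[3] = 1×3 = 3 → [2, 7, 4, 3]. Does not match given r = [2, 8, 7, 3].

Not verified. [2, 1, 1] * [1, 3] = [2, 7, 4, 3], which differs from [2, 8, 7, 3] at index 1.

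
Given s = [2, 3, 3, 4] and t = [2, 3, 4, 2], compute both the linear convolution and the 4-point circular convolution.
Linear: y_lin[0] = 2×2 = 4; y_lin[1] = 2×3 + 3×2 = 12; y_lin[2] = 2×4 + 3×3 + 3×2 = 23; y_lin[3] = 2×2 + 3×4 + 3×3 + 4×2 = 33; y_lin[4] = 3×2 + 3×4 + 4×3 = 30; y_lin[5] = 3×2 + 4×4 = 22; y_lin[6] = 4×2 = 8 → [4, 12, 23, 33, 30, 22, 8]. Circular (length 4): y[0] = 2×2 + 3×2 + 3×4 + 4×3 = 34; y[1] = 2×3 + 3×2 + 3×2 + 4×4 = 34; y[2] = 2×4 + 3×3 + 3×2 + 4×2 = 31; y[3] = 2×2 + 3×4 + 3×3 + 4×2 = 33 → [34, 34, 31, 33]

Linear: [4, 12, 23, 33, 30, 22, 8], Circular: [34, 34, 31, 33]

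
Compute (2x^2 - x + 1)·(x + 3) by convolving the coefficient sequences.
Ascending coefficients: a = [1, -1, 2], b = [3, 1]. c[0] = 1×3 = 3; c[1] = 1×1 + -1×3 = -2; c[2] = -1×1 + 2×3 = 5; c[3] = 2×1 = 2. Result coefficients: [3, -2, 5, 2] → 2x^3 + 5x^2 - 2x + 3

2x^3 + 5x^2 - 2x + 3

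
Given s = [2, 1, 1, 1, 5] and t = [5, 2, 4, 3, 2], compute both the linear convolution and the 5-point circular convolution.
Linear: y_lin[0] = 2×5 = 10; y_lin[1] = 2×2 + 1×5 = 9; y_lin[2] = 2×4 + 1×2 + 1×5 = 15; y_lin[3] = 2×3 + 1×4 + 1×2 + 1×5 = 17; y_lin[4] = 2×2 + 1×3 + 1×4 + 1×2 + 5×5 = 38; y_lin[5] = 1×2 + 1×3 + 1×4 + 5×2 = 19; y_lin[6] = 1×2 + 1×3 + 5×4 = 25; y_lin[7] = 1×2 + 5×3 = 17; y_lin[8] = 5×2 = 10 → [10, 9, 15, 17, 38, 19, 25, 17, 10]. Circular (length 5): y[0] = 2×5 + 1×2 + 1×3 + 1×4 + 5×2 = 29; y[1] = 2×2 + 1×5 + 1×2 + 1×3 + 5×4 = 34; y[2] = 2×4 + 1×2 + 1×5 + 1×2 + 5×3 = 32; y[3] = 2×3 + 1×4 + 1×2 + 1×5 + 5×2 = 27; y[4] = 2×2 + 1×3 + 1×4 + 1×2 + 5×5 = 38 → [29, 34, 32, 27, 38]

Linear: [10, 9, 15, 17, 38, 19, 25, 17, 10], Circular: [29, 34, 32, 27, 38]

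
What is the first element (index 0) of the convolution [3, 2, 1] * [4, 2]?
Use y[k] = Σ_i a[i]·b[k-i] at k=0. y[0] = 3×4 = 12

12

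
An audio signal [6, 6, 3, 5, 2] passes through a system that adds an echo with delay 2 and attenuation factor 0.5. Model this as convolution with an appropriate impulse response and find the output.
Direct-path + delayed-attenuated-path model → impulse response h = [1, 0, 0.5] (1 at lag 0, 0.5 at lag 2). Output y[n] = x[n] + 0.5·x[n - 2] (with x[n] = 0 outside 0..4): y[0] = 6 + 0.5×0 = 6; y[1] = 6 + 0.5×0 = 6; y[2] = 3 + 0.5×6 = 6.0; y[3] = 5 + 0.5×6 = 8.0; y[4] = 2 + 0.5×3 = 3.5; y[5] = 0 + 0.5×5 = 2.5; y[6] = 0 + 0.5×2 = 1.0. So y = [6, 6, 6.0, 8.0, 3.5, 2.5, 1.0]

[6, 6, 6.0, 8.0, 3.5, 2.5, 1.0]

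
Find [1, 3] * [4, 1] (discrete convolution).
y[0] = 1×4 = 4; y[1] = 1×1 + 3×4 = 13; y[2] = 3×1 = 3

[4, 13, 3]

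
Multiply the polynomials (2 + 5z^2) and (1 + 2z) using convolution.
Ascending coefficients: a = [2, 0, 5], b = [1, 2]. c[0] = 2×1 = 2; c[1] = 2×2 + 0×1 = 4; c[2] = 0×2 + 5×1 = 5; c[3] = 5×2 = 10. Result coefficients: [2, 4, 5, 10] → 2 + 4z + 5z^2 + 10z^3

2 + 4z + 5z^2 + 10z^3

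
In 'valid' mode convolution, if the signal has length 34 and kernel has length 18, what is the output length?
'Valid' mode counts only positions where the kernel fully overlaps the signal: m - n + 1 = 34 - 18 + 1 = 17

17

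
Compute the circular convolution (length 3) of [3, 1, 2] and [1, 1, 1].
Use y[k] = Σ_j a[j]·b[(k-j) mod 3]. y[0] = 3×1 + 1×1 + 2×1 = 6; y[1] = 3×1 + 1×1 + 2×1 = 6; y[2] = 3×1 + 1×1 + 2×1 = 6. Result: [6, 6, 6]

[6, 6, 6]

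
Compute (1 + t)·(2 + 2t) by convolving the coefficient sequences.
Ascending coefficients: a = [1, 1], b = [2, 2]. c[0] = 1×2 = 2; c[1] = 1×2 + 1×2 = 4; c[2] = 1×2 = 2. Result coefficients: [2, 4, 2] → 2 + 4t + 2t^2

2 + 4t + 2t^2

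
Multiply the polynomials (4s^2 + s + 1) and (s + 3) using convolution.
Ascending coefficients: a = [1, 1, 4], b = [3, 1]. c[0] = 1×3 = 3; c[1] = 1×1 + 1×3 = 4; c[2] = 1×1 + 4×3 = 13; c[3] = 4×1 = 4. Result coefficients: [3, 4, 13, 4] → 4s^3 + 13s^2 + 4s + 3

4s^3 + 13s^2 + 4s + 3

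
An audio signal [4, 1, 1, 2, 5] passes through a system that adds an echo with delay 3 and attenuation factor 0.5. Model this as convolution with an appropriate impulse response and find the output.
Direct-path + delayed-attenuated-path model → impulse response h = [1, 0, 0, 0.5] (1 at lag 0, 0.5 at lag 3). Output y[n] = x[n] + 0.5·x[n - 3] (with x[n] = 0 outside 0..4): y[0] = 4 + 0.5×0 = 4; y[1] = 1 + 0.5×0 = 1; y[2] = 1 + 0.5×0 = 1; y[3] = 2 + 0.5×4 = 4.0; y[4] = 5 + 0.5×1 = 5.5; y[5] = 0 + 0.5×1 = 0.5; y[6] = 0 + 0.5×2 = 1.0; y[7] = 0 + 0.5×5 = 2.5. So y = [4, 1, 1, 4.0, 5.5, 0.5, 1.0, 2.5]

[4, 1, 1, 4.0, 5.5, 0.5, 1.0, 2.5]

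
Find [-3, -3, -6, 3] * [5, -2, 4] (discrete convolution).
y[0] = -3×5 = -15; y[1] = -3×-2 + -3×5 = -9; y[2] = -3×4 + -3×-2 + -6×5 = -36; y[3] = -3×4 + -6×-2 + 3×5 = 15; y[4] = -6×4 + 3×-2 = -30; y[5] = 3×4 = 12

[-15, -9, -36, 15, -30, 12]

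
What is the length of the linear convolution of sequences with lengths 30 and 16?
Linear/full convolution length: m + n - 1 = 30 + 16 - 1 = 45

45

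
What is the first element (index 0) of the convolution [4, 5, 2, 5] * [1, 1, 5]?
Use y[k] = Σ_i a[i]·b[k-i] at k=0. y[0] = 4×1 = 4

4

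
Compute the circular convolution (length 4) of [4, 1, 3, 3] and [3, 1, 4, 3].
Use y[k] = Σ_j x[j]·h[(k-j) mod 4]. y[0] = 4×3 + 1×3 + 3×4 + 3×1 = 30; y[1] = 4×1 + 1×3 + 3×3 + 3×4 = 28; y[2] = 4×4 + 1×1 + 3×3 + 3×3 = 35; y[3] = 4×3 + 1×4 + 3×1 + 3×3 = 28. Result: [30, 28, 35, 28]

[30, 28, 35, 28]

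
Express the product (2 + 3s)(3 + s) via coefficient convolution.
Ascending coefficients: a = [2, 3], b = [3, 1]. c[0] = 2×3 = 6; c[1] = 2×1 + 3×3 = 11; c[2] = 3×1 = 3. Result coefficients: [6, 11, 3] → 6 + 11s + 3s^2

6 + 11s + 3s^2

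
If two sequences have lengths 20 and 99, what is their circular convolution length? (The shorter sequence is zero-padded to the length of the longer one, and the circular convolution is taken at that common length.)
Circular convolution (zero-padding the shorter input) has length max(m, n) = max(20, 99) = 99

99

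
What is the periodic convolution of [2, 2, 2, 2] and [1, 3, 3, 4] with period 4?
Use y[k] = Σ_j a[j]·b[(k-j) mod 4]. y[0] = 2×1 + 2×4 + 2×3 + 2×3 = 22; y[1] = 2×3 + 2×1 + 2×4 + 2×3 = 22; y[2] = 2×3 + 2×3 + 2×1 + 2×4 = 22; y[3] = 2×4 + 2×3 + 2×3 + 2×1 = 22. Result: [22, 22, 22, 22]

[22, 22, 22, 22]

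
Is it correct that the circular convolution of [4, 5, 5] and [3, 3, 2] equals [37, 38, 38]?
Recompute circular convolution of [4, 5, 5] and [3, 3, 2]: y[0] = 4×3 + 5×2 + 5×3 = 37; y[1] = 4×3 + 5×3 + 5×2 = 37; y[2] = 4×2 + 5×3 + 5×3 = 38 → [37, 37, 38]. Compare to given [37, 38, 38]: they differ at index 1: given 38, correct 37, so answer: No

No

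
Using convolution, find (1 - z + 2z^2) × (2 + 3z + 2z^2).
Ascending coefficients: a = [1, -1, 2], b = [2, 3, 2]. c[0] = 1×2 = 2; c[1] = 1×3 + -1×2 = 1; c[2] = 1×2 + -1×3 + 2×2 = 3; c[3] = -1×2 + 2×3 = 4; c[4] = 2×2 = 4. Result coefficients: [2, 1, 3, 4, 4] → 2 + z + 3z^2 + 4z^3 + 4z^4

2 + z + 3z^2 + 4z^3 + 4z^4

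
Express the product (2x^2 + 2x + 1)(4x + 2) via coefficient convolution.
Ascending coefficients: a = [1, 2, 2], b = [2, 4]. c[0] = 1×2 = 2; c[1] = 1×4 + 2×2 = 8; c[2] = 2×4 + 2×2 = 12; c[3] = 2×4 = 8. Result coefficients: [2, 8, 12, 8] → 8x^3 + 12x^2 + 8x + 2

8x^3 + 12x^2 + 8x + 2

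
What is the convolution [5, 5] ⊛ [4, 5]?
y[0] = 5×4 = 20; y[1] = 5×5 + 5×4 = 45; y[2] = 5×5 = 25

[20, 45, 25]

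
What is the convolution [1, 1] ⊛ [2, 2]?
y[0] = 1×2 = 2; y[1] = 1×2 + 1×2 = 4; y[2] = 1×2 = 2

[2, 4, 2]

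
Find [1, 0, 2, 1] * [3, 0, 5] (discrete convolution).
y[0] = 1×3 = 3; y[1] = 1×0 + 0×3 = 0; y[2] = 1×5 + 0×0 + 2×3 = 11; y[3] = 0×5 + 2×0 + 1×3 = 3; y[4] = 2×5 + 1×0 = 10; y[5] = 1×5 = 5

[3, 0, 11, 3, 10, 5]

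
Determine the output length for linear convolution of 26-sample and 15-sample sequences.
Linear/full convolution length: m + n - 1 = 26 + 15 - 1 = 40

40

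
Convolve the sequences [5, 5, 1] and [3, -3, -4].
y[0] = 5×3 = 15; y[1] = 5×-3 + 5×3 = 0; y[2] = 5×-4 + 5×-3 + 1×3 = -32; y[3] = 5×-4 + 1×-3 = -23; y[4] = 1×-4 = -4

[15, 0, -32, -23, -4]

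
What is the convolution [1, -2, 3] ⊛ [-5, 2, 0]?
y[0] = 1×-5 = -5; y[1] = 1×2 + -2×-5 = 12; y[2] = 1×0 + -2×2 + 3×-5 = -19; y[3] = -2×0 + 3×2 = 6; y[4] = 3×0 = 0

[-5, 12, -19, 6, 0]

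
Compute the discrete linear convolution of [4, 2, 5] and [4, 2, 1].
y[0] = 4×4 = 16; y[1] = 4×2 + 2×4 = 16; y[2] = 4×1 + 2×2 + 5×4 = 28; y[3] = 2×1 + 5×2 = 12; y[4] = 5×1 = 5

[16, 16, 28, 12, 5]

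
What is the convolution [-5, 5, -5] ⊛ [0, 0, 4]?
y[0] = -5×0 = 0; y[1] = -5×0 + 5×0 = 0; y[2] = -5×4 + 5×0 + -5×0 = -20; y[3] = 5×4 + -5×0 = 20; y[4] = -5×4 = -20

[0, 0, -20, 20, -20]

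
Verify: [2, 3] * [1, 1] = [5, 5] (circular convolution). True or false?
Recompute circular convolution of [2, 3] and [1, 1]: y[0] = 2×1 + 3×1 = 5; y[1] = 2×1 + 3×1 = 5 → [5, 5]. Given [5, 5] matches, so answer: Yes

Yes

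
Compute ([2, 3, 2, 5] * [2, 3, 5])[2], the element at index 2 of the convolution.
Use y[k] = Σ_i a[i]·b[k-i] at k=2. y[2] = 2×5 + 3×3 + 2×2 = 23

23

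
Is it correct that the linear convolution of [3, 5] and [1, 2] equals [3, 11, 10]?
Recompute linear convolution of [3, 5] and [1, 2]: y[0] = 3×1 = 3; y[1] = 3×2 + 5×1 = 11; y[2] = 5×2 = 10 → [3, 11, 10]. Given [3, 11, 10] matches, so answer: Yes

Yes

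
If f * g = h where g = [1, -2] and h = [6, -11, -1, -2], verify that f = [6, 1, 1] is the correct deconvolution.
Forward-compute [6, 1, 1] * [1, -2]: h[0] = 6×1 = 6; h[1] = 6×-2 + 1×1 = -11; h[2] = 1×-2 + 1×1 = -1; h[3] = 1×-2 = -2 → [6, -11, -1, -2]. Matches given h = [6, -11, -1, -2], so verified.

Verified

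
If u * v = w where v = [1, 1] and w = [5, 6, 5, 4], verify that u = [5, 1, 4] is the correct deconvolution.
Forward-compute [5, 1, 4] * [1, 1]: w[0] = 5×1 = 5; w[1] = 5×1 + 1×1 = 6; w[2] = 1×1 + 4×1 = 5; w[3] = 4×1 = 4 → [5, 6, 5, 4]. Matches given w = [5, 6, 5, 4], so verified.

Verified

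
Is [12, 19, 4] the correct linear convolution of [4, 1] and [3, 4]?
Recompute linear convolution of [4, 1] and [3, 4]: y[0] = 4×3 = 12; y[1] = 4×4 + 1×3 = 19; y[2] = 1×4 = 4 → [12, 19, 4]. Given [12, 19, 4] matches, so answer: Yes

Yes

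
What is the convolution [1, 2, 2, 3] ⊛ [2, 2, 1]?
y[0] = 1×2 = 2; y[1] = 1×2 + 2×2 = 6; y[2] = 1×1 + 2×2 + 2×2 = 9; y[3] = 2×1 + 2×2 + 3×2 = 12; y[4] = 2×1 + 3×2 = 8; y[5] = 3×1 = 3

[2, 6, 9, 12, 8, 3]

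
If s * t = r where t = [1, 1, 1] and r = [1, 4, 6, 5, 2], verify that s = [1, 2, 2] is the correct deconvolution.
Forward-compute [1, 2, 2] * [1, 1, 1]: r[0] = 1×1 = 1; r[1] = 1×1 + 2×1 = 3; r[2] = 1×1 + 2×1 + 2×1 = 5; r[3] = 2×1 + 2×1 = 4; r[4] = 2×1 = 2 → [1, 3, 5, 4, 2]. Does not match given r = [1, 4, 6, 5, 2].

Not verified. [1, 2, 2] * [1, 1, 1] = [1, 3, 5, 4, 2], which differs from [1, 4, 6, 5, 2] at index 1.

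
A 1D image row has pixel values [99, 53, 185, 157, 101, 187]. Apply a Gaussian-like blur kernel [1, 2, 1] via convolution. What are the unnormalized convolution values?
Convolve image row [99, 53, 185, 157, 101, 187] with kernel [1, 2, 1]: y[0] = 99×1 = 99; y[1] = 99×2 + 53×1 = 251; y[2] = 99×1 + 53×2 + 185×1 = 390; y[3] = 53×1 + 185×2 + 157×1 = 580; y[4] = 185×1 + 157×2 + 101×1 = 600; y[5] = 157×1 + 101×2 + 187×1 = 546; y[6] = 101×1 + 187×2 = 475; y[7] = 187×1 = 187 → [99, 251, 390, 580, 600, 546, 475, 187]. Normalization factor = sum(kernel) = 4.

[99, 251, 390, 580, 600, 546, 475, 187]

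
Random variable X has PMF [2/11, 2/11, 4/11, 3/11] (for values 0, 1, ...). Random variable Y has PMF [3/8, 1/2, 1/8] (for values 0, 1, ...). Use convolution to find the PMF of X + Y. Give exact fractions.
P(X+Y=k) = Σ_i P(X=i)·P(Y=k-i) — a convolution of [2/11, 2/11, 4/11, 3/11] and [3/8, 1/2, 1/8]. P(X+Y=0) = (2/11)×(3/8) = 3/44; P(X+Y=1) = (2/11)×(1/2) + (2/11)×(3/8) = 1/11 + 3/44 = 7/44; P(X+Y=2) = (2/11)×(1/8) + (2/11)×(1/2) + (4/11)×(3/8) = 1/44 + 1/11 + 3/22 = 1/4; P(X+Y=3) = (2/11)×(1/8) + (4/11)×(1/2) + (3/11)×(3/8) = 1/44 + 2/11 + 9/88 = 27/88; P(X+Y=4) = (4/11)×(1/8) + (3/11)×(1/2) = 1/22 + 3/22 = 2/11; P(X+Y=5) = (3/11)×(1/8) = 3/88. PMF: [3/44, 7/44, 1/4, 27/88, 2/11, 3/88] (sums to 1 ✓)

[3/44, 7/44, 1/4, 27/88, 2/11, 3/88]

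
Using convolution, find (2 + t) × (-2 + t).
Ascending coefficients: a = [2, 1], b = [-2, 1]. c[0] = 2×-2 = -4; c[1] = 2×1 + 1×-2 = 0; c[2] = 1×1 = 1. Result coefficients: [-4, 0, 1] → -4 + t^2

-4 + t^2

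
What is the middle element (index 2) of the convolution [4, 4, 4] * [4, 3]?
Use y[k] = Σ_i a[i]·b[k-i] at k=2. y[2] = 4×3 + 4×4 = 28

28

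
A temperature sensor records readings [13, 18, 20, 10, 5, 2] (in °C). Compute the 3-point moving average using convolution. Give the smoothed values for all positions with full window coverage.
3-point moving average kernel = [1, 1, 1]. Apply in 'valid' mode (full window coverage): avg[0] = (13 + 18 + 20) / 3 = 17.0; avg[1] = (18 + 20 + 10) / 3 = 16.0; avg[2] = (20 + 10 + 5) / 3 = 11.67; avg[3] = (10 + 5 + 2) / 3 = 5.67. Smoothed values: [17.0, 16.0, 11.67, 5.67]

[17.0, 16.0, 11.67, 5.67]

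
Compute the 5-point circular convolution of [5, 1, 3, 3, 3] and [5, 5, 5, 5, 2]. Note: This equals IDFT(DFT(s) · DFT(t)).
Either evaluate y[k] = Σ_j s[j]·t[(k-j) mod 5] directly, or use IDFT(DFT(s) · DFT(t)). y[0] = 5×5 + 1×2 + 3×5 + 3×5 + 3×5 = 72; y[1] = 5×5 + 1×5 + 3×2 + 3×5 + 3×5 = 66; y[2] = 5×5 + 1×5 + 3×5 + 3×2 + 3×5 = 66; y[3] = 5×5 + 1×5 + 3×5 + 3×5 + 3×2 = 66; y[4] = 5×2 + 1×5 + 3×5 + 3×5 + 3×5 = 60. Result: [72, 66, 66, 66, 60]

[72, 66, 66, 66, 60]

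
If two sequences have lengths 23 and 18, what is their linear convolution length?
Linear/full convolution length: m + n - 1 = 23 + 18 - 1 = 40

40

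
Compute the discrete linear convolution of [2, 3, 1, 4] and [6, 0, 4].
y[0] = 2×6 = 12; y[1] = 2×0 + 3×6 = 18; y[2] = 2×4 + 3×0 + 1×6 = 14; y[3] = 3×4 + 1×0 + 4×6 = 36; y[4] = 1×4 + 4×0 = 4; y[5] = 4×4 = 16

[12, 18, 14, 36, 4, 16]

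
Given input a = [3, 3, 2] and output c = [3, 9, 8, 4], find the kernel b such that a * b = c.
Output length 4 = len(a) + len(b) - 1 ⇒ len(b) = 2. Solve b forward using b[k] = (c[k] - Σ_{i≥1} a[i]·b[k-i]) / a[0]: b[0] = c[0] / a[0] = 3 / 3 = 1; b[1] = (c[1] - 3×1) / a[0] = (9 - 3×1) / 3 = 2. So b = [1, 2]. Forward-check [3, 3, 2] * [1, 2]: c[0] = 3×1 = 3; c[1] = 3×2 + 3×1 = 9; c[2] = 3×2 + 2×1 = 8; c[3] = 2×2 = 4 → [3, 9, 8, 4] ✓

[1, 2]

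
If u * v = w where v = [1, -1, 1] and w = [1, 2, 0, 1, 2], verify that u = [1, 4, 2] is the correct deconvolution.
Forward-compute [1, 4, 2] * [1, -1, 1]: w[0] = 1×1 = 1; w[1] = 1×-1 + 4×1 = 3; w[2] = 1×1 + 4×-1 + 2×1 = -1; w[3] = 4×1 + 2×-1 = 2; w[4] = 2×1 = 2 → [1, 3, -1, 2, 2]. Does not match given w = [1, 2, 0, 1, 2].

Not verified. [1, 4, 2] * [1, -1, 1] = [1, 3, -1, 2, 2], which differs from [1, 2, 0, 1, 2] at index 1.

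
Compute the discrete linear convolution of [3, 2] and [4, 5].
y[0] = 3×4 = 12; y[1] = 3×5 + 2×4 = 23; y[2] = 2×5 = 10

[12, 23, 10]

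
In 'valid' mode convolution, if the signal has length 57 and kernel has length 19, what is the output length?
'Valid' mode counts only positions where the kernel fully overlaps the signal: m - n + 1 = 57 - 19 + 1 = 39

39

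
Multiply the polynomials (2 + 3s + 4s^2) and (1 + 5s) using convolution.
Ascending coefficients: a = [2, 3, 4], b = [1, 5]. c[0] = 2×1 = 2; c[1] = 2×5 + 3×1 = 13; c[2] = 3×5 + 4×1 = 19; c[3] = 4×5 = 20. Result coefficients: [2, 13, 19, 20] → 2 + 13s + 19s^2 + 20s^3

2 + 13s + 19s^2 + 20s^3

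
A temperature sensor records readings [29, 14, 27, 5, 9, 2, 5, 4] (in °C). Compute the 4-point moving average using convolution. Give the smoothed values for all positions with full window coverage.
4-point moving average kernel = [1, 1, 1, 1]. Apply in 'valid' mode (full window coverage): avg[0] = (29 + 14 + 27 + 5) / 4 = 18.75; avg[1] = (14 + 27 + 5 + 9) / 4 = 13.75; avg[2] = (27 + 5 + 9 + 2) / 4 = 10.75; avg[3] = (5 + 9 + 2 + 5) / 4 = 5.25; avg[4] = (9 + 2 + 5 + 4) / 4 = 5.0. Smoothed values: [18.75, 13.75, 10.75, 5.25, 5.0]

[18.75, 13.75, 10.75, 5.25, 5.0]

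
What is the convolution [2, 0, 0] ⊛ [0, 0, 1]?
y[0] = 2×0 = 0; y[1] = 2×0 + 0×0 = 0; y[2] = 2×1 + 0×0 + 0×0 = 2; y[3] = 0×1 + 0×0 = 0; y[4] = 0×1 = 0

[0, 0, 2, 0, 0]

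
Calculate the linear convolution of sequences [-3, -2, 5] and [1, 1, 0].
y[0] = -3×1 = -3; y[1] = -3×1 + -2×1 = -5; y[2] = -3×0 + -2×1 + 5×1 = 3; y[3] = -2×0 + 5×1 = 5; y[4] = 5×0 = 0

[-3, -5, 3, 5, 0]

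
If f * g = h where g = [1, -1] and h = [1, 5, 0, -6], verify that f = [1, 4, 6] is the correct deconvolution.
Forward-compute [1, 4, 6] * [1, -1]: h[0] = 1×1 = 1; h[1] = 1×-1 + 4×1 = 3; h[2] = 4×-1 + 6×1 = 2; h[3] = 6×-1 = -6 → [1, 3, 2, -6]. Does not match given h = [1, 5, 0, -6].

Not verified. [1, 4, 6] * [1, -1] = [1, 3, 2, -6], which differs from [1, 5, 0, -6] at index 1.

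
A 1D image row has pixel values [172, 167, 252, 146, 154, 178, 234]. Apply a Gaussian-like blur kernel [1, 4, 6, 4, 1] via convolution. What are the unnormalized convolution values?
Convolve image row [172, 167, 252, 146, 154, 178, 234] with kernel [1, 4, 6, 4, 1]: y[0] = 172×1 = 172; y[1] = 172×4 + 167×1 = 855; y[2] = 172×6 + 167×4 + 252×1 = 1952; y[3] = 172×4 + 167×6 + 252×4 + 146×1 = 2844; y[4] = 172×1 + 167×4 + 252×6 + 146×4 + 154×1 = 3090; y[5] = 167×1 + 252×4 + 146×6 + 154×4 + 178×1 = 2845; y[6] = 252×1 + 146×4 + 154×6 + 178×4 + 234×1 = 2706; y[7] = 146×1 + 154×4 + 178×6 + 234×4 = 2766; y[8] = 154×1 + 178×4 + 234×6 = 2270; y[9] = 178×1 + 234×4 = 1114; y[10] = 234×1 = 234 → [172, 855, 1952, 2844, 3090, 2845, 2706, 2766, 2270, 1114, 234]. Normalization factor = sum(kernel) = 16.

[172, 855, 1952, 2844, 3090, 2845, 2706, 2766, 2270, 1114, 234]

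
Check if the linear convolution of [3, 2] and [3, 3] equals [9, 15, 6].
Recompute linear convolution of [3, 2] and [3, 3]: y[0] = 3×3 = 9; y[1] = 3×3 + 2×3 = 15; y[2] = 2×3 = 6 → [9, 15, 6]. Given [9, 15, 6] matches, so answer: Yes

Yes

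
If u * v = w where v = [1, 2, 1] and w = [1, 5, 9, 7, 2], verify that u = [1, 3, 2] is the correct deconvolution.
Forward-compute [1, 3, 2] * [1, 2, 1]: w[0] = 1×1 = 1; w[1] = 1×2 + 3×1 = 5; w[2] = 1×1 + 3×2 + 2×1 = 9; w[3] = 3×1 + 2×2 = 7; w[4] = 2×1 = 2 → [1, 5, 9, 7, 2]. Matches given w = [1, 5, 9, 7, 2], so verified.

Verified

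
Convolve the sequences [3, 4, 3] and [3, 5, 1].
y[0] = 3×3 = 9; y[1] = 3×5 + 4×3 = 27; y[2] = 3×1 + 4×5 + 3×3 = 32; y[3] = 4×1 + 3×5 = 19; y[4] = 3×1 = 3

[9, 27, 32, 19, 3]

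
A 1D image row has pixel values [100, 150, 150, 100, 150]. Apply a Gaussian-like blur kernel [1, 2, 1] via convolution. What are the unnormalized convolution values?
Convolve image row [100, 150, 150, 100, 150] with kernel [1, 2, 1]: y[0] = 100×1 = 100; y[1] = 100×2 + 150×1 = 350; y[2] = 100×1 + 150×2 + 150×1 = 550; y[3] = 150×1 + 150×2 + 100×1 = 550; y[4] = 150×1 + 100×2 + 150×1 = 500; y[5] = 100×1 + 150×2 = 400; y[6] = 150×1 = 150 → [100, 350, 550, 550, 500, 400, 150]. Normalization factor = sum(kernel) = 4.

[100, 350, 550, 550, 500, 400, 150]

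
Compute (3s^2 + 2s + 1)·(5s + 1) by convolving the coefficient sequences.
Ascending coefficients: a = [1, 2, 3], b = [1, 5]. c[0] = 1×1 = 1; c[1] = 1×5 + 2×1 = 7; c[2] = 2×5 + 3×1 = 13; c[3] = 3×5 = 15. Result coefficients: [1, 7, 13, 15] → 15s^3 + 13s^2 + 7s + 1

15s^3 + 13s^2 + 7s + 1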